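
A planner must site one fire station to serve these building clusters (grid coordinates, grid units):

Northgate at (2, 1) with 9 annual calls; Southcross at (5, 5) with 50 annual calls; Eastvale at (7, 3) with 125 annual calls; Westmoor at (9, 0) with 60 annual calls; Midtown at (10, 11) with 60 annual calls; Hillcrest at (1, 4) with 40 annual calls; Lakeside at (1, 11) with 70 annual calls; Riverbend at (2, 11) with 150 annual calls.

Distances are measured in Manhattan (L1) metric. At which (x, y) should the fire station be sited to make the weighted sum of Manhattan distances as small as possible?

(5, 5)

Manhattan distance separates: Σwᵢ(|x−xᵢ|+|y−yᵢ|) = Σwᵢ|x−xᵢ| + Σwᵢ|y−yᵢ|, so x and y are optimised independently as 1-D weighted medians.
Total weight W = 564; half = 282.
x-coordinate, sorted with cumulative weight:
  x=1 (Hillcrest, w=40) cum 40
  x=1 (Lakeside, w=70) cum 110
  x=2 (Northgate, w=9) cum 119
  x=2 (Riverbend, w=150) cum 269
  x=5 (Southcross, w=50) cum 319  ← median
  x=7 (Eastvale, w=125) cum 444
  x=9 (Westmoor, w=60) cum 504
  x=10 (Midtown, w=60) cum 564
⇒ x* = 5
y-coordinate, sorted with cumulative weight:
  y=0 (Westmoor, w=60) cum 60
  y=1 (Northgate, w=9) cum 69
  y=3 (Eastvale, w=125) cum 194
  y=4 (Hillcrest, w=40) cum 234
  y=5 (Southcross, w=50) cum 284  ← median
  y=11 (Midtown, w=60) cum 344
  y=11 (Lakeside, w=70) cum 414
  y=11 (Riverbend, w=150) cum 564
⇒ y* = 5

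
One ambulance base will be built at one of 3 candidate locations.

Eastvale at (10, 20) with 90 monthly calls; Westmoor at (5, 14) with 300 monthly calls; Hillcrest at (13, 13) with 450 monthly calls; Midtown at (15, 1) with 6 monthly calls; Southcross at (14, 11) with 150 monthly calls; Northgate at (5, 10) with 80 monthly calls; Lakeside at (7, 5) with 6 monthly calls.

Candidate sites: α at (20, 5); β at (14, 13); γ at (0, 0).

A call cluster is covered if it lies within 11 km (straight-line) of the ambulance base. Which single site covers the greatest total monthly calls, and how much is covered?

Coverage radius r = 11 km; a point is covered iff (Δx)²+(Δy)² ≤ 11² = 121.
  α (20, 5): covers {Hillcrest, Midtown, Southcross} → 606
  β (14, 13): covers {Eastvale, Westmoor, Hillcrest, Southcross, Northgate, Lakeside} → 1076
  γ (0, 0): covers {Lakeside} → 6
Maximum coverage at β: 1076 monthly calls.

β, covering 1076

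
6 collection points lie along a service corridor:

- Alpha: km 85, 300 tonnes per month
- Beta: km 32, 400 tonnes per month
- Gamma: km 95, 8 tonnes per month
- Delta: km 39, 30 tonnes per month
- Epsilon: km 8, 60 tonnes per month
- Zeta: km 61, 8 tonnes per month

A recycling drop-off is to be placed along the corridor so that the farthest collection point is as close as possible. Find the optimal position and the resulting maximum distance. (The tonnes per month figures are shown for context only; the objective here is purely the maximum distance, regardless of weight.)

location 51.5, max distance 43.5

The 1-center on a line is the midpoint of the two extreme points: leftmost at 8, rightmost at 95.
Optimal location = (8 + 95)/2 = 51.5; maximum distance = (95 − 8)/2 = 43.5.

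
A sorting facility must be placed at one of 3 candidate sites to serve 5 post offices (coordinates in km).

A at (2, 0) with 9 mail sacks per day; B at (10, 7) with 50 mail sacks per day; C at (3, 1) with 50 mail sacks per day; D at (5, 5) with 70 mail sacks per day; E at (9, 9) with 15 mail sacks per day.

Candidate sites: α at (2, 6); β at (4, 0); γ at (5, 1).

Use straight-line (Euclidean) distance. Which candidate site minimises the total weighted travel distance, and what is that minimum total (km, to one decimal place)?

Total weighted distance at each candidate:
  α (2, 6): total = 1047.7
  β (4, 0): total = 1061.1
  γ (5, 1): total = 933.1
Minimum is at γ with total 933.1 km.

γ, total 933.1 km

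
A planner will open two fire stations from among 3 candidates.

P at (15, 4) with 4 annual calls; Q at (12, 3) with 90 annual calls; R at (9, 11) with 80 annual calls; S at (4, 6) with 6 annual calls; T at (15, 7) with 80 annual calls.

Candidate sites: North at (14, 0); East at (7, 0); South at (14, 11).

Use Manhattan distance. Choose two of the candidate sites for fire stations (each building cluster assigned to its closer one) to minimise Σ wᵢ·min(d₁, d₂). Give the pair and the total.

Evaluate every pair (each demand assigned to the nearer of the two):
  {North, South}: total = 1360
  {East, South}: total = 1606
  {North, East}: total = 2204
Best pair: {North, South} with total 1360.

{North, South}, total 1360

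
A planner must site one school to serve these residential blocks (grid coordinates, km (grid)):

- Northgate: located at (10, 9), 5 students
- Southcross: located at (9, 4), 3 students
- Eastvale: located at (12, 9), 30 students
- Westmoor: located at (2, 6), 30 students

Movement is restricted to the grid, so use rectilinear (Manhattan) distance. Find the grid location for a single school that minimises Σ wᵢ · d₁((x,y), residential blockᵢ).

Manhattan distance separates: Σwᵢ(|x−xᵢ|+|y−yᵢ|) = Σwᵢ|x−xᵢ| + Σwᵢ|y−yᵢ|, so x and y are optimised independently as 1-D weighted medians.
Total weight W = 68; half = 34.
x-coordinate, sorted with cumulative weight:
  x=2 (Westmoor, w=30) cum 30
  x=9 (Southcross, w=3) cum 33
  x=10 (Northgate, w=5) cum 38  ← median
  x=12 (Eastvale, w=30) cum 68
⇒ x* = 10
y-coordinate, sorted with cumulative weight:
  y=4 (Southcross, w=3) cum 3
  y=6 (Westmoor, w=30) cum 33
  y=9 (Northgate, w=5) cum 38  ← median
  y=9 (Eastvale, w=30) cum 68
⇒ y* = 9

(10, 9)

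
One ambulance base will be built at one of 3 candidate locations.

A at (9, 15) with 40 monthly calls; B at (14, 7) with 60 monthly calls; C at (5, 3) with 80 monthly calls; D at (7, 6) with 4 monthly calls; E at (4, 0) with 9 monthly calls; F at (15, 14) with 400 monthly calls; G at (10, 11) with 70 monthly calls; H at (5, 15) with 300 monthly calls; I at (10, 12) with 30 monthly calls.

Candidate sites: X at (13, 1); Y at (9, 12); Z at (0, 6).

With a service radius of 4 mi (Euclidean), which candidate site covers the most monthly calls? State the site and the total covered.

Y, covering 140

Coverage radius r = 4 mi; a point is covered iff (Δx)²+(Δy)² ≤ 4² = 16.
  X (13, 1): covers {none} → 0
  Y (9, 12): covers {A, G, I} → 140
  Z (0, 6): covers {none} → 0
Maximum coverage at Y: 140 monthly calls.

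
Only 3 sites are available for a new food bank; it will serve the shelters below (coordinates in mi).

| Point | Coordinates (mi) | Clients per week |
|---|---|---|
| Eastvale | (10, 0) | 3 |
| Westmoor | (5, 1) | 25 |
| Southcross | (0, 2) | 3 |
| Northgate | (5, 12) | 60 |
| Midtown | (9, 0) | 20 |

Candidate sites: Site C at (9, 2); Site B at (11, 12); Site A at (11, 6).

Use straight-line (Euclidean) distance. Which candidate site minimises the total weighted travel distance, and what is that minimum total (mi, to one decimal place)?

Site C, total 823.0 mi

Total weighted distance at each candidate:
  Site C (9, 2): total = 823.0
  Site B (11, 12): total = 997.3
  Site A (11, 6): total = 884.2
Minimum is at Site C with total 823.0 mi.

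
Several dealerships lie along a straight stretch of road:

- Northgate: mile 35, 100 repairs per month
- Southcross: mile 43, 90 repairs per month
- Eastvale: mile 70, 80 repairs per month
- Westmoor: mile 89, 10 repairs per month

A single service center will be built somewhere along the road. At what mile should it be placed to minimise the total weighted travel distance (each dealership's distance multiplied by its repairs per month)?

For a sum of weighted absolute distances on a line, the optimum is the weighted median (not the mean). Total weight W = 280; half-weight = 140.
Sort by position and accumulate weight:
  mile 35 (Northgate, w=100) → cum 100
  mile 43 (Southcross, w=90) → cum 190  ≥ 140 → median here
  mile 70 (Eastvale, w=80) → cum 270
  mile 89 (Westmoor, w=10) → cum 280
Optimal location: mile 43.

x = 43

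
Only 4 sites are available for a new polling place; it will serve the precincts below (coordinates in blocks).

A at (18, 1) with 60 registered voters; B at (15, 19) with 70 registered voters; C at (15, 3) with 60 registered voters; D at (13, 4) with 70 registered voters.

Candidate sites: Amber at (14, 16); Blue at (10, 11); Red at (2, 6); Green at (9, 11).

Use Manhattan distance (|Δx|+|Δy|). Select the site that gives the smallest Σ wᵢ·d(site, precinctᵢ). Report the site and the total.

Amber, total 3170 blocks

Total weighted distance at each candidate:
  Amber (14, 16): total = 3170
  Blue (10, 11): total = 3470
  Red (2, 6): total = 4950
  Green (9, 11): total = 3730
Minimum is at Amber with total 3170 blocks.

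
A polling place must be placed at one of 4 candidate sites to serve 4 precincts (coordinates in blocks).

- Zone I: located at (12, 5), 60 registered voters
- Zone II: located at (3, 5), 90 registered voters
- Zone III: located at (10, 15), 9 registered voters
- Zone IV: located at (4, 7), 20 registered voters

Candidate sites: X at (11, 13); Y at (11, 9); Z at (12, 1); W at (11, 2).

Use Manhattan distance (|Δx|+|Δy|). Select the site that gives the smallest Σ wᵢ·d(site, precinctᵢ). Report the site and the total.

Total weighted distance at each candidate:
  X (11, 13): total = 2267
  Y (11, 9): total = 1623
  Z (12, 1): total = 1834
  W (11, 2): total = 1596
Minimum is at W with total 1596 blocks.

W, total 1596 blocks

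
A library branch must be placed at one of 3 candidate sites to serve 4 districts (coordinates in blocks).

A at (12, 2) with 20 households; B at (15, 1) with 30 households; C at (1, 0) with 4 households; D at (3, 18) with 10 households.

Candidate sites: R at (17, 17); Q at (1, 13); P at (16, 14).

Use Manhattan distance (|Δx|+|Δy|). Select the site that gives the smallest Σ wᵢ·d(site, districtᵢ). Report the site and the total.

P, total 1026 blocks

Total weighted distance at each candidate:
  R (17, 17): total = 1222
  Q (1, 13): total = 1342
  P (16, 14): total = 1026
Minimum is at P with total 1026 blocks.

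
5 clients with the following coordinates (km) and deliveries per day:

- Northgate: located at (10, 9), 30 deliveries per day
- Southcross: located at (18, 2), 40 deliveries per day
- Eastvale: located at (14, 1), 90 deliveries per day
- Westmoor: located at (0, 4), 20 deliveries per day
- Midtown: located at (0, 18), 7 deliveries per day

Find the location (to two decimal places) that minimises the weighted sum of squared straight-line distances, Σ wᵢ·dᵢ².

(12.19, 3.45)

The minimiser of Σwᵢ‖p−pᵢ‖² is the weighted centroid p* = (Σwᵢpᵢ)/(Σwᵢ).
Σwᵢ = 187.
Σwᵢxᵢ = 30·10 + 40·18 + 90·14 + 20·0 + 7·0 = 2280.
Σwᵢyᵢ = 30·9 + 40·2 + 90·1 + 20·4 + 7·18 = 646.
x* = 2280/187 = 12.19, y* = 646/187 = 3.45.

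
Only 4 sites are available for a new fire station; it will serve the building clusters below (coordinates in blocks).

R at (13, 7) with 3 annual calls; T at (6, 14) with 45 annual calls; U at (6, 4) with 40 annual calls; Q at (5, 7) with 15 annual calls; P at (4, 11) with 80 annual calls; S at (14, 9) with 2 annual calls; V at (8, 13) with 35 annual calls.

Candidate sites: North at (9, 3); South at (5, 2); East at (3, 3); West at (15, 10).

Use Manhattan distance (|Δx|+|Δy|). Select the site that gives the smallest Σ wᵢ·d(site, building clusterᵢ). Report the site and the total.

South, total 2141 blocks

Total weighted distance at each candidate:
  North (9, 3): total = 2381
  South (5, 2): total = 2141
  East (3, 3): total = 2201
  West (15, 10): total = 2709
Minimum is at South with total 2141 blocks.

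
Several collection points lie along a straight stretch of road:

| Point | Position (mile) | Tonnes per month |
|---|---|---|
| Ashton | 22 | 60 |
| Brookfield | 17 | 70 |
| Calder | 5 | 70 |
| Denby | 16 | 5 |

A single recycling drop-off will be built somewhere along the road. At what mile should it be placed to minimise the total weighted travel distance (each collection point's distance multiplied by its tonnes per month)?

For a sum of weighted absolute distances on a line, the optimum is the weighted median (not the mean). Total weight W = 205; half-weight = 102.5.
Sort by position and accumulate weight:
  mile 5 (Calder, w=70) → cum 70
  mile 16 (Denby, w=5) → cum 75
  mile 17 (Brookfield, w=70) → cum 145  ≥ 102.5 → median here
  mile 22 (Ashton, w=60) → cum 205
Optimal location: mile 17.

x = 17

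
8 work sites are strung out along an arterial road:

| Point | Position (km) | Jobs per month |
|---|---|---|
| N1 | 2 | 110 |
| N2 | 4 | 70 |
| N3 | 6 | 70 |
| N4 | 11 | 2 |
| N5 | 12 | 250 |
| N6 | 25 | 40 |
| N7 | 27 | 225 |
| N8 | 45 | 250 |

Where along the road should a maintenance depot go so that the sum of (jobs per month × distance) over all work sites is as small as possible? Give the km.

x = 25

For a sum of weighted absolute distances on a line, the optimum is the weighted median (not the mean). Total weight W = 1017; half-weight = 508.5.
Sort by position and accumulate weight:
  km 2 (N1, w=110) → cum 110
  km 4 (N2, w=70) → cum 180
  km 6 (N3, w=70) → cum 250
  km 11 (N4, w=2) → cum 252
  km 12 (N5, w=250) → cum 502
  km 25 (N6, w=40) → cum 542  ≥ 508.5 → median here
  km 27 (N7, w=225) → cum 767
  km 45 (N8, w=250) → cum 1017
Optimal location: km 25.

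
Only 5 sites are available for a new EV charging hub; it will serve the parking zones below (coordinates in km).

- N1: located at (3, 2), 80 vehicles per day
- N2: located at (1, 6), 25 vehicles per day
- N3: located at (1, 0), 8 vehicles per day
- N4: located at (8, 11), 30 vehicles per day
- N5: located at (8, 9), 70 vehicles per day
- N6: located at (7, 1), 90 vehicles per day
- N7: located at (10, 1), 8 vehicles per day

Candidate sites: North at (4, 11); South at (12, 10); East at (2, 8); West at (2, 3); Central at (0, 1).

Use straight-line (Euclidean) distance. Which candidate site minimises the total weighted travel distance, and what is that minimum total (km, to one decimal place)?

West, total 1662.1 km

Total weighted distance at each candidate:
  North (4, 11): total = 2427.4
  South (12, 10): total = 2787.5
  East (2, 8): total = 2093.3
  West (2, 3): total = 1662.1
  Central (0, 1): total = 2277.9
Minimum is at West with total 1662.1 km.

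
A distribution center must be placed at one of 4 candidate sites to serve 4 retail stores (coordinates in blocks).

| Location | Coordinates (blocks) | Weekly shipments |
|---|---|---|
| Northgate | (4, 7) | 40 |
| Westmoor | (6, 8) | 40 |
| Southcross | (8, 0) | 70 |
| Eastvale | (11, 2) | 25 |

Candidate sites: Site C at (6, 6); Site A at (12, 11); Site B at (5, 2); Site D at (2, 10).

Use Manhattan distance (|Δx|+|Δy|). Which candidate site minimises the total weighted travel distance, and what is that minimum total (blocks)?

Site C, total 985 blocks

Total weighted distance at each candidate:
  Site C (6, 6): total = 985
  Site A (12, 11): total = 2140
  Site B (5, 2): total = 1020
  Site D (2, 10): total = 1985
Minimum is at Site C with total 985 blocks.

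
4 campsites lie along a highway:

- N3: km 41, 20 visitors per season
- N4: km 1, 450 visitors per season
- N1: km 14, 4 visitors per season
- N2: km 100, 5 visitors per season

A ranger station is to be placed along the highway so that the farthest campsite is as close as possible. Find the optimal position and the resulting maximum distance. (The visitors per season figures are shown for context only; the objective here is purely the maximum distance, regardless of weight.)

location 50.5, max distance 49.5

The 1-center on a line is the midpoint of the two extreme points: leftmost at 1, rightmost at 100.
Optimal location = (1 + 100)/2 = 50.5; maximum distance = (100 − 1)/2 = 49.5.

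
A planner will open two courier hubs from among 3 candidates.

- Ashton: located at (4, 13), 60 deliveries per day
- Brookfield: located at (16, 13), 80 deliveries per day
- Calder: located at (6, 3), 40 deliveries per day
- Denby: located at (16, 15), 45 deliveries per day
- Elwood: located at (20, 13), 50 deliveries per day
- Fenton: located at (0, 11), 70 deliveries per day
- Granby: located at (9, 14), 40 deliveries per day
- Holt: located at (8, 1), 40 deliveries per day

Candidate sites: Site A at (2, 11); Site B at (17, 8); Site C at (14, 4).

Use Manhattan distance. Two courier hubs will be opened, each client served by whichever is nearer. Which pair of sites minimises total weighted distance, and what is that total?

{Site A, Site B}, total 3140

Evaluate every pair (each demand assigned to the nearer of the two):
  {Site A, Site B}: total = 3140
  {Site A, Site C}: total = 3715
  {Site B, Site C}: total = 5000
Best pair: {Site A, Site B} with total 3140.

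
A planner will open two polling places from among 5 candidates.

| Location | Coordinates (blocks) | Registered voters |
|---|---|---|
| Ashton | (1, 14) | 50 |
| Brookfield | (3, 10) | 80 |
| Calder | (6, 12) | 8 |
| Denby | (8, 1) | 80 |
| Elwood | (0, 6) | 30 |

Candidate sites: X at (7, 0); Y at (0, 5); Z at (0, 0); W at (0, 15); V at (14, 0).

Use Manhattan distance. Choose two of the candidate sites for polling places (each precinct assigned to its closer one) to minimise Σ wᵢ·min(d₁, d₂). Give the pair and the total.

Evaluate every pair (each demand assigned to the nearer of the two):
  {X, W}: total = 1242
  {X, Y}: total = 1434
  {W, V}: total = 1642
  {Z, W}: total = 1712
  {Y, W}: total = 1802
  {Y, V}: total = 1834
  {Y, Z}: total = 1994
  {X, Z}: total = 2234
  {Z, V}: total = 2674
  {X, V}: total = 2774
Best pair: {X, W} with total 1242.

{X, W}, total 1242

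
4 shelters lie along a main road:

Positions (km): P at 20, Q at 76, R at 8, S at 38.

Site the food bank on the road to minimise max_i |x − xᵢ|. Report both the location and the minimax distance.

The 1-center on a line is the midpoint of the two extreme points: leftmost at 8, rightmost at 76.
Optimal location = (8 + 76)/2 = 42; maximum distance = (76 − 8)/2 = 34.

location 42, max distance 34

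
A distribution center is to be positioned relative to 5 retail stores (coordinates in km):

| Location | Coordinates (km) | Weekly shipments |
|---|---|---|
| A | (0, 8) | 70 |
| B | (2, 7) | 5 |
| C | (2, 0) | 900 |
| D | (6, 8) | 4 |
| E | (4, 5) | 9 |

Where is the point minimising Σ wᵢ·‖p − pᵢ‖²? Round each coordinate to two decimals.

(1.89, 0.68)

The minimiser of Σwᵢ‖p−pᵢ‖² is the weighted centroid p* = (Σwᵢpᵢ)/(Σwᵢ).
Σwᵢ = 988.
Σwᵢxᵢ = 70·0 + 5·2 + 900·2 + 4·6 + 9·4 = 1870.
Σwᵢyᵢ = 70·8 + 5·7 + 900·0 + 4·8 + 9·5 = 672.
x* = 1870/988 = 1.89, y* = 672/988 = 0.68.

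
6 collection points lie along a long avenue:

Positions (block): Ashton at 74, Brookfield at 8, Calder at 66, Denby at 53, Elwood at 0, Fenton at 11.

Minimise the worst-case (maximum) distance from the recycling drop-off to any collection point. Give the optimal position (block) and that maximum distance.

location 37, max distance 37

The 1-center on a line is the midpoint of the two extreme points: leftmost at 0, rightmost at 74.
Optimal location = (0 + 74)/2 = 37; maximum distance = (74 − 0)/2 = 37.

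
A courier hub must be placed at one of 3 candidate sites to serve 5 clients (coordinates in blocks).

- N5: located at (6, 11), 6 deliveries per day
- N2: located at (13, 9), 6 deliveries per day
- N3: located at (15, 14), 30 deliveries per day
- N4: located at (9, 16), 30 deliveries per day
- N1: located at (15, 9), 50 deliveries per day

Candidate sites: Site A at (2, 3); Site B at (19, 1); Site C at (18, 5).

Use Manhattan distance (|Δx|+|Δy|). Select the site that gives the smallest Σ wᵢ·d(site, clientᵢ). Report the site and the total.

Site C, total 1472 blocks

Total weighted distance at each candidate:
  Site A (2, 3): total = 2444
  Site B (19, 1): total = 2082
  Site C (18, 5): total = 1472
Minimum is at Site C with total 1472 blocks.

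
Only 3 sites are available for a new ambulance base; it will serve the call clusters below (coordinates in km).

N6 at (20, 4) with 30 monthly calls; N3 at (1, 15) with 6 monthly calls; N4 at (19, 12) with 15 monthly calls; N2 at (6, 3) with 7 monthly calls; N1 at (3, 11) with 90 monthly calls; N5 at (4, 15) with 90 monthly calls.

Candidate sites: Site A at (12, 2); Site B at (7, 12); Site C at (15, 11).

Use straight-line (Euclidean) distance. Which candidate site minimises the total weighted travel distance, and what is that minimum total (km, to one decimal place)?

Total weighted distance at each candidate:
  Site A (12, 2): total = 3094.5
  Site B (7, 12): total = 1494.5
  Site C (15, 11): total = 2625.0
Minimum is at Site B with total 1494.5 km.

Site B, total 1494.5 km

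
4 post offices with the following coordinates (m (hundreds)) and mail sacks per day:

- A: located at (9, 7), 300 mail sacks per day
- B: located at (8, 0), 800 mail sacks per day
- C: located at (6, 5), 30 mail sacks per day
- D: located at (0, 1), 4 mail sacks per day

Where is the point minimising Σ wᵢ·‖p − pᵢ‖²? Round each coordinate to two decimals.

The minimiser of Σwᵢ‖p−pᵢ‖² is the weighted centroid p* = (Σwᵢpᵢ)/(Σwᵢ).
Σwᵢ = 1134.
Σwᵢxᵢ = 300·9 + 800·8 + 30·6 + 4·0 = 9280.
Σwᵢyᵢ = 300·7 + 800·0 + 30·5 + 4·1 = 2254.
x* = 9280/1134 = 8.18, y* = 2254/1134 = 1.99.

(8.18, 1.99)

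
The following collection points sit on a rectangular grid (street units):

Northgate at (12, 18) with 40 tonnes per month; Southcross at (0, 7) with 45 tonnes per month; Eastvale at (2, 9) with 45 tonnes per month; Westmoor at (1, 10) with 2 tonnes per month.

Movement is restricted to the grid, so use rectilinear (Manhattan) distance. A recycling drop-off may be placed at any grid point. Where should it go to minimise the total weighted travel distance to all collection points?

(2, 9)

Manhattan distance separates: Σwᵢ(|x−xᵢ|+|y−yᵢ|) = Σwᵢ|x−xᵢ| + Σwᵢ|y−yᵢ|, so x and y are optimised independently as 1-D weighted medians.
Total weight W = 132; half = 66.
x-coordinate, sorted with cumulative weight:
  x=0 (Southcross, w=45) cum 45
  x=1 (Westmoor, w=2) cum 47
  x=2 (Eastvale, w=45) cum 92  ← median
  x=12 (Northgate, w=40) cum 132
⇒ x* = 2
y-coordinate, sorted with cumulative weight:
  y=7 (Southcross, w=45) cum 45
  y=9 (Eastvale, w=45) cum 90  ← median
  y=10 (Westmoor, w=2) cum 92
  y=18 (Northgate, w=40) cum 132
⇒ y* = 9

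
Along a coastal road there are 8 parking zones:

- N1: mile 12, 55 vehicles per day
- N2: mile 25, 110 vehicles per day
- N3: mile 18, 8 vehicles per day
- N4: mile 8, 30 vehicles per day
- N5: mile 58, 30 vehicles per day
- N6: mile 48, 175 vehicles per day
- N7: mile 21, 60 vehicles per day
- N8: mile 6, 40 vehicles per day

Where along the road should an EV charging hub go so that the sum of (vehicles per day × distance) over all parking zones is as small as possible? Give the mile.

For a sum of weighted absolute distances on a line, the optimum is the weighted median (not the mean). Total weight W = 508; half-weight = 254.
Sort by position and accumulate weight:
  mile 6 (N8, w=40) → cum 40
  mile 8 (N4, w=30) → cum 70
  mile 12 (N1, w=55) → cum 125
  mile 18 (N3, w=8) → cum 133
  mile 21 (N7, w=60) → cum 193
  mile 25 (N2, w=110) → cum 303  ≥ 254 → median here
  mile 48 (N6, w=175) → cum 478
  mile 58 (N5, w=30) → cum 508
Optimal location: mile 25.

x = 25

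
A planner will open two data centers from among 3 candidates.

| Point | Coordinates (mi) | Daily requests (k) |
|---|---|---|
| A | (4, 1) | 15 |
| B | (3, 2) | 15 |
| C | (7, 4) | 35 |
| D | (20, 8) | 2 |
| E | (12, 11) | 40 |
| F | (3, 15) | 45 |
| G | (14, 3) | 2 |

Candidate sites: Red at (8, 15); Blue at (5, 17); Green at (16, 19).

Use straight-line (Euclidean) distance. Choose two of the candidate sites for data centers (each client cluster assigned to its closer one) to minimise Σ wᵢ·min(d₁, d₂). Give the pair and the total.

Evaluate every pair (each demand assigned to the nearer of the two):
  {Red, Blue}: total = 1222.1
  {Red, Green}: total = 1315.4
  {Blue, Green}: total = 1468.5
Best pair: {Red, Blue} with total 1222.1.

{Red, Blue}, total 1222.1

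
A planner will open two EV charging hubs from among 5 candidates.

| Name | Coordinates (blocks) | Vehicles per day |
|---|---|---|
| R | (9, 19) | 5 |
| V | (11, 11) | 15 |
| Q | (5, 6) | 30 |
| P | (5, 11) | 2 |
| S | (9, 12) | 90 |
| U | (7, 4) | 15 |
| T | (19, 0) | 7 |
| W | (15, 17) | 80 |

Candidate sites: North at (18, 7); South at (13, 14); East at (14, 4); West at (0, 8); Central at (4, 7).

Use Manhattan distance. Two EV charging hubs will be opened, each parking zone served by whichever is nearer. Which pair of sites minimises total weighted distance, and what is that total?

Evaluate every pair (each demand assigned to the nearer of the two):
  {South, Central}: total = 1360
  {South, East}: total = 1580
  {South, West}: total = 1591
  {North, South}: total = 1768
  {North, Central}: total = 2406
  {East, Central}: total = 2478
  {North, West}: total = 2922
  {East, West}: total = 2934
  {North, East}: total = 2983
  {West, Central}: total = 3144
Best pair: {South, Central} with total 1360.

{South, Central}, total 1360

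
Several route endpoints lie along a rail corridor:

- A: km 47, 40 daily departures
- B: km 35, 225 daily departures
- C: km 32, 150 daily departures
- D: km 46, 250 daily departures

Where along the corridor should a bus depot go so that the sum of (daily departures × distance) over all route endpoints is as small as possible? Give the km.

x = 35

For a sum of weighted absolute distances on a line, the optimum is the weighted median (not the mean). Total weight W = 665; half-weight = 332.5.
Sort by position and accumulate weight:
  km 32 (C, w=150) → cum 150
  km 35 (B, w=225) → cum 375  ≥ 332.5 → median here
  km 46 (D, w=250) → cum 625
  km 47 (A, w=40) → cum 665
Optimal location: km 35.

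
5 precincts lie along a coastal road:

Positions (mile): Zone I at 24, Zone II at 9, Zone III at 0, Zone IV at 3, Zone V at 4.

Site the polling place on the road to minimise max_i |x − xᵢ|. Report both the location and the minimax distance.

The 1-center on a line is the midpoint of the two extreme points: leftmost at 0, rightmost at 24.
Optimal location = (0 + 24)/2 = 12; maximum distance = (24 − 0)/2 = 12.

location 12, max distance 12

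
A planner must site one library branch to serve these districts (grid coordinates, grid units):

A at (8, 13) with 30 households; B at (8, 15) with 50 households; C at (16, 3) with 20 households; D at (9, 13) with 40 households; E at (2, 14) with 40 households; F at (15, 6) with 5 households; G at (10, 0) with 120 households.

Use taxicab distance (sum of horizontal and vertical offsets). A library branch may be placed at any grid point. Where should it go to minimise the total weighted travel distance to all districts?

Manhattan distance separates: Σwᵢ(|x−xᵢ|+|y−yᵢ|) = Σwᵢ|x−xᵢ| + Σwᵢ|y−yᵢ|, so x and y are optimised independently as 1-D weighted medians.
Total weight W = 305; half = 152.5.
x-coordinate, sorted with cumulative weight:
  x=2 (E, w=40) cum 40
  x=8 (A, w=30) cum 70
  x=8 (B, w=50) cum 120
  x=9 (D, w=40) cum 160  ← median
  x=10 (G, w=120) cum 280
  x=15 (F, w=5) cum 285
  x=16 (C, w=20) cum 305
⇒ x* = 9
y-coordinate, sorted with cumulative weight:
  y=0 (G, w=120) cum 120
  y=3 (C, w=20) cum 140
  y=6 (F, w=5) cum 145
  y=13 (A, w=30) cum 175  ← median
  y=13 (D, w=40) cum 215
  y=14 (E, w=40) cum 255
  y=15 (B, w=50) cum 305
⇒ y* = 13

(9, 13)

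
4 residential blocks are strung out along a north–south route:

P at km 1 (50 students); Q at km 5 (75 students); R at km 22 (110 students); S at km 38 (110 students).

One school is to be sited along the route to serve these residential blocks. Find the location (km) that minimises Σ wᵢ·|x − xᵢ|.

For a sum of weighted absolute distances on a line, the optimum is the weighted median (not the mean). Total weight W = 345; half-weight = 172.5.
Sort by position and accumulate weight:
  km 1 (P, w=50) → cum 50
  km 5 (Q, w=75) → cum 125
  km 22 (R, w=110) → cum 235  ≥ 172.5 → median here
  km 38 (S, w=110) → cum 345
Optimal location: km 22.

x = 22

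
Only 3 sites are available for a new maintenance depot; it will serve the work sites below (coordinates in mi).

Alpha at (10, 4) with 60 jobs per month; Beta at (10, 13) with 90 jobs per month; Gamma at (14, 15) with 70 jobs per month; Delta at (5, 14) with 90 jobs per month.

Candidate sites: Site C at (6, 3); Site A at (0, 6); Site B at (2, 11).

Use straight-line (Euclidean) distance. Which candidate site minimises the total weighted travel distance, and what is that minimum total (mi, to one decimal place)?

Site B, total 2647.2 mi

Total weighted distance at each candidate:
  Site C (6, 3): total = 3220.4
  Site A (0, 6): total = 3724.6
  Site B (2, 11): total = 2647.2
Minimum is at Site B with total 2647.2 mi.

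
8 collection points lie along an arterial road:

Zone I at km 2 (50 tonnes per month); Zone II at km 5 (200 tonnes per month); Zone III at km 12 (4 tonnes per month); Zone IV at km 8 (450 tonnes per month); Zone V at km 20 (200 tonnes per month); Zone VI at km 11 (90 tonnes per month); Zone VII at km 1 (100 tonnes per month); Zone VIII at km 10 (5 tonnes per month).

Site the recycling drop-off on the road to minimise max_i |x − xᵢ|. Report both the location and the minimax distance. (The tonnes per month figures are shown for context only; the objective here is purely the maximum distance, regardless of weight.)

The 1-center on a line is the midpoint of the two extreme points: leftmost at 1, rightmost at 20.
Optimal location = (1 + 20)/2 = 10.5; maximum distance = (20 − 1)/2 = 9.5.

location 10.5, max distance 9.5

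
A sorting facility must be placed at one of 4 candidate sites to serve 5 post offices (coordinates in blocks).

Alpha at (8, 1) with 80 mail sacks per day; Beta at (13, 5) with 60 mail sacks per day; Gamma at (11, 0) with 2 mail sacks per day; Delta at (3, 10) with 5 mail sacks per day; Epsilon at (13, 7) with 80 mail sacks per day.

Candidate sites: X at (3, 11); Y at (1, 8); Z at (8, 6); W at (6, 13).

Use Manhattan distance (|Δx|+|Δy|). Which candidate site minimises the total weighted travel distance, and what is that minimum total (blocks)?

Z, total 1303 blocks

Total weighted distance at each candidate:
  X (3, 11): total = 3323
  Y (1, 8): total = 3116
  Z (8, 6): total = 1303
  W (6, 13): total = 3126
Minimum is at Z with total 1303 blocks.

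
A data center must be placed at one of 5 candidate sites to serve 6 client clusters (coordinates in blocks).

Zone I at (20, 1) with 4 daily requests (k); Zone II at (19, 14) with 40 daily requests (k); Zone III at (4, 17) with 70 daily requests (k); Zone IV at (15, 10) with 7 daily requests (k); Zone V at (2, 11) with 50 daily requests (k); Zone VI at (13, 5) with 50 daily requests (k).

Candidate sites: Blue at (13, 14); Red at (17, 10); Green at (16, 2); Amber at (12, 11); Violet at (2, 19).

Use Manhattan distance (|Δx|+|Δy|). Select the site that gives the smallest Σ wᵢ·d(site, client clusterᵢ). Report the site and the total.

Total weighted distance at each candidate:
  Blue (13, 14): total = 2352
  Red (17, 10): total = 2952
  Green (16, 2): total = 4023
  Amber (12, 11): total = 2330
  Violet (2, 19): total = 3108
Minimum is at Amber with total 2330 blocks.

Amber, total 2330 blocks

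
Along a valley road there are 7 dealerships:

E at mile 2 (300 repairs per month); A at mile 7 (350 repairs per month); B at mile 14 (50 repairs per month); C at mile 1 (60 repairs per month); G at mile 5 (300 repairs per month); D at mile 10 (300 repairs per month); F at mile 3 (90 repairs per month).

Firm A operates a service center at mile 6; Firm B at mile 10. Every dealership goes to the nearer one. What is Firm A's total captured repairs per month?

The indifferent point is the midpoint (6+10)/2 = 8; dealerships left of it (closer to Firm A at 6) go to Firm A, those right go to Firm B.
  C at 1 (w=60) → Firm A
  E at 2 (w=300) → Firm A
  F at 3 (w=90) → Firm A
  G at 5 (w=300) → Firm A
  A at 7 (w=350) → Firm A
  D at 10 (w=300) → Firm B
  B at 14 (w=50) → Firm B
Firm A captures 1100; Firm B captures 350.

1100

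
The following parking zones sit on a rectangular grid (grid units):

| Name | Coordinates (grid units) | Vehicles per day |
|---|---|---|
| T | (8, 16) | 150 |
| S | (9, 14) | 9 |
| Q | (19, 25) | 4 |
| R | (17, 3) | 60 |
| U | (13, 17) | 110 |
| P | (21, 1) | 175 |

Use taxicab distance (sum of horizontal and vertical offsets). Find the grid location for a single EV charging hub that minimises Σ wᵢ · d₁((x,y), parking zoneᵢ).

Manhattan distance separates: Σwᵢ(|x−xᵢ|+|y−yᵢ|) = Σwᵢ|x−xᵢ| + Σwᵢ|y−yᵢ|, so x and y are optimised independently as 1-D weighted medians.
Total weight W = 508; half = 254.
x-coordinate, sorted with cumulative weight:
  x=8 (T, w=150) cum 150
  x=9 (S, w=9) cum 159
  x=13 (U, w=110) cum 269  ← median
  x=17 (R, w=60) cum 329
  x=19 (Q, w=4) cum 333
  x=21 (P, w=175) cum 508
⇒ x* = 13
y-coordinate, sorted with cumulative weight:
  y=1 (P, w=175) cum 175
  y=3 (R, w=60) cum 235
  y=14 (S, w=9) cum 244
  y=16 (T, w=150) cum 394  ← median
  y=17 (U, w=110) cum 504
  y=25 (Q, w=4) cum 508
⇒ y* = 16

(13, 16)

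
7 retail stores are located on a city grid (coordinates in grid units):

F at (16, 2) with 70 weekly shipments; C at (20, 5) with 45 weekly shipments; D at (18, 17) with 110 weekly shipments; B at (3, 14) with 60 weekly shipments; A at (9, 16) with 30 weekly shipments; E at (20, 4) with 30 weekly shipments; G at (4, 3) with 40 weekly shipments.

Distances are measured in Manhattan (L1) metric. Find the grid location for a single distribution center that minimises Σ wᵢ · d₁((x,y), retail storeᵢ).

(16, 14)

Manhattan distance separates: Σwᵢ(|x−xᵢ|+|y−yᵢ|) = Σwᵢ|x−xᵢ| + Σwᵢ|y−yᵢ|, so x and y are optimised independently as 1-D weighted medians.
Total weight W = 385; half = 192.5.
x-coordinate, sorted with cumulative weight:
  x=3 (B, w=60) cum 60
  x=4 (G, w=40) cum 100
  x=9 (A, w=30) cum 130
  x=16 (F, w=70) cum 200  ← median
  x=18 (D, w=110) cum 310
  x=20 (C, w=45) cum 355
  x=20 (E, w=30) cum 385
⇒ x* = 16
y-coordinate, sorted with cumulative weight:
  y=2 (F, w=70) cum 70
  y=3 (G, w=40) cum 110
  y=4 (E, w=30) cum 140
  y=5 (C, w=45) cum 185
  y=14 (B, w=60) cum 245  ← median
  y=16 (A, w=30) cum 275
  y=17 (D, w=110) cum 385
⇒ y* = 14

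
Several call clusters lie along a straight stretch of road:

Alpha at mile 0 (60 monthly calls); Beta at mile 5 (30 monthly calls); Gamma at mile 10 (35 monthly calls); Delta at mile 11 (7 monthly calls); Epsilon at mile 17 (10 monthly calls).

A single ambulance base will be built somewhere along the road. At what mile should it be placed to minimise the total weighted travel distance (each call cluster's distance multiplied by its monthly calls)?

For a sum of weighted absolute distances on a line, the optimum is the weighted median (not the mean). Total weight W = 142; half-weight = 71.
Sort by position and accumulate weight:
  mile 0 (Alpha, w=60) → cum 60
  mile 5 (Beta, w=30) → cum 90  ≥ 71 → median here
  mile 10 (Gamma, w=35) → cum 125
  mile 11 (Delta, w=7) → cum 132
  mile 17 (Epsilon, w=10) → cum 142
Optimal location: mile 5.

x = 5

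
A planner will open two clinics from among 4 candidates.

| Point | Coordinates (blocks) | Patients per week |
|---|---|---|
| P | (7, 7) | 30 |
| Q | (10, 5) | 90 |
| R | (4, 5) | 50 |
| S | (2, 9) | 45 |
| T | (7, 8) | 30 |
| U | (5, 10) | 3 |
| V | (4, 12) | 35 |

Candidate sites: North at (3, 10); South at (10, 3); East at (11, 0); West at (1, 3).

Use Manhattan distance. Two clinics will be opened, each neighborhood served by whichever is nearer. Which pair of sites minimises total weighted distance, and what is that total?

Evaluate every pair (each demand assigned to the nearer of the two):
  {North, South}: total = 1071
  {North, East}: total = 1431
  {South, West}: total = 1648
  {North, West}: total = 1831
  {East, West}: total = 2188
  {South, East}: total = 2221
Best pair: {North, South} with total 1071.

{North, South}, total 1071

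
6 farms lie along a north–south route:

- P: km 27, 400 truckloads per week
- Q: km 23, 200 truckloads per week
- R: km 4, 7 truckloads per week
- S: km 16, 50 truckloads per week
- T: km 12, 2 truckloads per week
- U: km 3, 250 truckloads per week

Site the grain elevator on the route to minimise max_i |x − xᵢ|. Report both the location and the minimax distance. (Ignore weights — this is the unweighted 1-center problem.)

location 15, max distance 12

The 1-center on a line is the midpoint of the two extreme points: leftmost at 3, rightmost at 27.
Optimal location = (3 + 27)/2 = 15; maximum distance = (27 − 3)/2 = 12.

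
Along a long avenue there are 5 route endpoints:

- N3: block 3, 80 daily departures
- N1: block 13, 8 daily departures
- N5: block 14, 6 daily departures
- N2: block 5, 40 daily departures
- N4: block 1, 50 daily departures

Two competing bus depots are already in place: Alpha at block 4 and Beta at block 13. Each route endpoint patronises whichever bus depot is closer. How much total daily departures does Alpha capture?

The indifferent point is the midpoint (4+13)/2 = 8.5; route endpoints left of it (closer to Alpha at 4) go to Alpha, those right go to Beta.
  N4 at 1 (w=50) → Alpha
  N3 at 3 (w=80) → Alpha
  N2 at 5 (w=40) → Alpha
  N1 at 13 (w=8) → Beta
  N5 at 14 (w=6) → Beta
Alpha captures 170; Beta captures 14.

170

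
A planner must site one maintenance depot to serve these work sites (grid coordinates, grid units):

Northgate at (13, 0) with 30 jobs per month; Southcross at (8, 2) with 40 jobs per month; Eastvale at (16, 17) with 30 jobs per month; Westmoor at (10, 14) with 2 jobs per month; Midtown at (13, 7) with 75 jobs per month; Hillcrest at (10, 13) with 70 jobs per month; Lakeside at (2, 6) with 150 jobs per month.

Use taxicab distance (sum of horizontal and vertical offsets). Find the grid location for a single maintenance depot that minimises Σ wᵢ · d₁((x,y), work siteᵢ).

Manhattan distance separates: Σwᵢ(|x−xᵢ|+|y−yᵢ|) = Σwᵢ|x−xᵢ| + Σwᵢ|y−yᵢ|, so x and y are optimised independently as 1-D weighted medians.
Total weight W = 397; half = 198.5.
x-coordinate, sorted with cumulative weight:
  x=2 (Lakeside, w=150) cum 150
  x=8 (Southcross, w=40) cum 190
  x=10 (Westmoor, w=2) cum 192
  x=10 (Hillcrest, w=70) cum 262  ← median
  x=13 (Northgate, w=30) cum 292
  x=13 (Midtown, w=75) cum 367
  x=16 (Eastvale, w=30) cum 397
⇒ x* = 10
y-coordinate, sorted with cumulative weight:
  y=0 (Northgate, w=30) cum 30
  y=2 (Southcross, w=40) cum 70
  y=6 (Lakeside, w=150) cum 220  ← median
  y=7 (Midtown, w=75) cum 295
  y=13 (Hillcrest, w=70) cum 365
  y=14 (Westmoor, w=2) cum 367
  y=17 (Eastvale, w=30) cum 397
⇒ y* = 6

(10, 6)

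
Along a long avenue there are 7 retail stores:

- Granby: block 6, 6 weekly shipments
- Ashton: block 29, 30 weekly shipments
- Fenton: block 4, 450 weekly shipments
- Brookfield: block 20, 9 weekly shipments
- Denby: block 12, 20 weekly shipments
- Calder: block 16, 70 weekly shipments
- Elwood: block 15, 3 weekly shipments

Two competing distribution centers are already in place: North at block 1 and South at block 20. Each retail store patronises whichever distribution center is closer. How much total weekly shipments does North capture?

The indifferent point is the midpoint (1+20)/2 = 10.5; retail stores left of it (closer to North at 1) go to North, those right go to South.
  Fenton at 4 (w=450) → North
  Granby at 6 (w=6) → North
  Denby at 12 (w=20) → South
  Elwood at 15 (w=3) → South
  Calder at 16 (w=70) → South
  Brookfield at 20 (w=9) → South
  Ashton at 29 (w=30) → South
North captures 456; South captures 132.

456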